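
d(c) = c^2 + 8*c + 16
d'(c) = 2*c + 8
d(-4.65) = 0.42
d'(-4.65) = -1.30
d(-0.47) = 12.46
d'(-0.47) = 7.06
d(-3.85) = 0.02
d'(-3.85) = 0.30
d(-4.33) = 0.11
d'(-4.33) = -0.66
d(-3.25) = 0.56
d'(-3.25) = 1.50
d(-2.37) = 2.66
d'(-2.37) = 3.26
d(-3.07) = 0.86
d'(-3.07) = 1.86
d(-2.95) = 1.10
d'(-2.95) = 2.10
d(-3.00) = 1.00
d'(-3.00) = 2.00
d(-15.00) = 121.00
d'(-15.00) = -22.00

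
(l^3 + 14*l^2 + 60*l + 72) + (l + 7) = l^3 + 14*l^2 + 61*l + 79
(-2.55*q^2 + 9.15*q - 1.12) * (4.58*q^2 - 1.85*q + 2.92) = -11.679*q^4 + 46.6245*q^3 - 29.5031*q^2 + 28.79*q - 3.2704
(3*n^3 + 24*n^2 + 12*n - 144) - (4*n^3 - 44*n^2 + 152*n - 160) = -n^3 + 68*n^2 - 140*n + 16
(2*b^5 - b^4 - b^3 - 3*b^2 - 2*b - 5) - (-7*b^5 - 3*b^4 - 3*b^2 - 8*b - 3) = 9*b^5 + 2*b^4 - b^3 + 6*b - 2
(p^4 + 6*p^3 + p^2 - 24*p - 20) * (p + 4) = p^5 + 10*p^4 + 25*p^3 - 20*p^2 - 116*p - 80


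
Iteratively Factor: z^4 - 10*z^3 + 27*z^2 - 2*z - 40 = (z - 4)*(z^3 - 6*z^2 + 3*z + 10) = (z - 5)*(z - 4)*(z^2 - z - 2) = (z - 5)*(z - 4)*(z + 1)*(z - 2)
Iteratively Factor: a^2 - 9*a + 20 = (a - 5)*(a - 4)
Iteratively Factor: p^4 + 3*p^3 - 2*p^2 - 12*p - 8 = (p - 2)*(p^3 + 5*p^2 + 8*p + 4) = (p - 2)*(p + 2)*(p^2 + 3*p + 2) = (p - 2)*(p + 2)^2*(p + 1)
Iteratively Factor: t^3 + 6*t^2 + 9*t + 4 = (t + 1)*(t^2 + 5*t + 4) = (t + 1)^2*(t + 4)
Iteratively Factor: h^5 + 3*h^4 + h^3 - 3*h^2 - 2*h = (h)*(h^4 + 3*h^3 + h^2 - 3*h - 2) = h*(h + 1)*(h^3 + 2*h^2 - h - 2) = h*(h + 1)^2*(h^2 + h - 2) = h*(h + 1)^2*(h + 2)*(h - 1)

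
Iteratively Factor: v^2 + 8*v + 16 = (v + 4)*(v + 4)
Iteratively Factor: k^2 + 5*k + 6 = (k + 2)*(k + 3)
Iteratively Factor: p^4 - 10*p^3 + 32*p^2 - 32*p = (p - 4)*(p^3 - 6*p^2 + 8*p) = (p - 4)*(p - 2)*(p^2 - 4*p) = p*(p - 4)*(p - 2)*(p - 4)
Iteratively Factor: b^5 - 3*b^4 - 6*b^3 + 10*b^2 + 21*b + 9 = (b + 1)*(b^4 - 4*b^3 - 2*b^2 + 12*b + 9) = (b + 1)^2*(b^3 - 5*b^2 + 3*b + 9) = (b + 1)^3*(b^2 - 6*b + 9) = (b - 3)*(b + 1)^3*(b - 3)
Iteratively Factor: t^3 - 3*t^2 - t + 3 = (t + 1)*(t^2 - 4*t + 3) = (t - 3)*(t + 1)*(t - 1)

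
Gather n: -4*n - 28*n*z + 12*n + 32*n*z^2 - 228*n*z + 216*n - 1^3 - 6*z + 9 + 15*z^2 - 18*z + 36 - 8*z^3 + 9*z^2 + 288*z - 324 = n*(32*z^2 - 256*z + 224) - 8*z^3 + 24*z^2 + 264*z - 280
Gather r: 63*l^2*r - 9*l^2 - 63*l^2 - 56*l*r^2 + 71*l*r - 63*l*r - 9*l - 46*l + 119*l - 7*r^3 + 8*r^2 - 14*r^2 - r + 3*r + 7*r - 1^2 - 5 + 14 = -72*l^2 + 64*l - 7*r^3 + r^2*(-56*l - 6) + r*(63*l^2 + 8*l + 9) + 8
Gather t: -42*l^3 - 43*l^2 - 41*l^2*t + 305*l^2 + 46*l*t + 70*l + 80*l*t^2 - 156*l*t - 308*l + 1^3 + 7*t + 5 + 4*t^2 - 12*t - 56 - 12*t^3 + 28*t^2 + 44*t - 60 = -42*l^3 + 262*l^2 - 238*l - 12*t^3 + t^2*(80*l + 32) + t*(-41*l^2 - 110*l + 39) - 110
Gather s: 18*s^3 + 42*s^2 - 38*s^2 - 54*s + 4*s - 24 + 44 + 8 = 18*s^3 + 4*s^2 - 50*s + 28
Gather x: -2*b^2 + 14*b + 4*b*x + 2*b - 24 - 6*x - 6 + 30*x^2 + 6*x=-2*b^2 + 4*b*x + 16*b + 30*x^2 - 30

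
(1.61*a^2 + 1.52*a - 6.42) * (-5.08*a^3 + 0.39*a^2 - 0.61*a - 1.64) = -8.1788*a^5 - 7.0937*a^4 + 32.2243*a^3 - 6.0714*a^2 + 1.4234*a + 10.5288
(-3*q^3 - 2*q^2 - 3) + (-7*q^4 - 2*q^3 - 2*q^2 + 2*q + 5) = -7*q^4 - 5*q^3 - 4*q^2 + 2*q + 2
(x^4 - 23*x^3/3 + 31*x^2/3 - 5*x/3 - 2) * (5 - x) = -x^5 + 38*x^4/3 - 146*x^3/3 + 160*x^2/3 - 19*x/3 - 10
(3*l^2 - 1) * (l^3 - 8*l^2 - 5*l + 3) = 3*l^5 - 24*l^4 - 16*l^3 + 17*l^2 + 5*l - 3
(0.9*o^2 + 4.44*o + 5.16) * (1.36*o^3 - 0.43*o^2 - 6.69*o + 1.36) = 1.224*o^5 + 5.6514*o^4 - 0.9126*o^3 - 30.6984*o^2 - 28.482*o + 7.0176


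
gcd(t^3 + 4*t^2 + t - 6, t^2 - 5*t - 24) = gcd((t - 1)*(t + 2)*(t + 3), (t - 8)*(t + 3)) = t + 3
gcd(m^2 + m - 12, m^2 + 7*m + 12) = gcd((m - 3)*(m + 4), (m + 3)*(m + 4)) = m + 4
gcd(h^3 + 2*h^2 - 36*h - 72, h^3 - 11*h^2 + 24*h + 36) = h - 6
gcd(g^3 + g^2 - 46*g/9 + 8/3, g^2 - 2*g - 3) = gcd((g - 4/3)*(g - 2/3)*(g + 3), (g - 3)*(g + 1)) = 1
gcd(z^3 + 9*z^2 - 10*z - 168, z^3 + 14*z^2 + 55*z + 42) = z^2 + 13*z + 42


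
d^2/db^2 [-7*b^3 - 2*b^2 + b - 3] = -42*b - 4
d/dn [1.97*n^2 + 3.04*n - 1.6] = 3.94*n + 3.04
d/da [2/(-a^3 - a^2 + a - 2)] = 2*(3*a^2 + 2*a - 1)/(a^3 + a^2 - a + 2)^2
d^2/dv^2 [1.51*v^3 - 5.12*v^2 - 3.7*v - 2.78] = 9.06*v - 10.24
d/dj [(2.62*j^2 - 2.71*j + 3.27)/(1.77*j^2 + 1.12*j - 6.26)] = (7.7311*j^2 - 44.3782*j + 13.3022)/(3.1329*j^4 + 3.9648*j^3 - 20.906*j^2 - 14.0224*j + 39.1876)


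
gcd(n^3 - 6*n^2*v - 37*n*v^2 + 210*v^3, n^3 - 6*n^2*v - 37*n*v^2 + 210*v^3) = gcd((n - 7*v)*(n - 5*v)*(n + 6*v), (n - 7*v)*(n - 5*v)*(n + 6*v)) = n^3 - 6*n^2*v - 37*n*v^2 + 210*v^3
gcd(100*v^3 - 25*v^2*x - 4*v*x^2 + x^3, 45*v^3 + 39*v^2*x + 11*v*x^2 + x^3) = 5*v + x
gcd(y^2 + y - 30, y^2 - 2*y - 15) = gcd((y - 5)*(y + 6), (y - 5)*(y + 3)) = y - 5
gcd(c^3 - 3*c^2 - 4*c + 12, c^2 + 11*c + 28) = 1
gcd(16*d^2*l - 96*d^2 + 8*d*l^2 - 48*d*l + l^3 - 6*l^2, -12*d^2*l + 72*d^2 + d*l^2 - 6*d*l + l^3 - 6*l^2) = 4*d*l - 24*d + l^2 - 6*l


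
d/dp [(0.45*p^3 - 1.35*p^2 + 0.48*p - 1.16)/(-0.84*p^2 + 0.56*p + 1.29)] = (-0.378*p^4 + 0.504*p^3 + 1.3887*p^2 - 5.4318*p + 1.2688)/(0.7056*p^4 - 0.9408*p^3 - 1.8536*p^2 + 1.4448*p + 1.6641)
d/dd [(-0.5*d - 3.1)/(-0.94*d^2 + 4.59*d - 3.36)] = (-0.47*d^2 - 5.828*d + 15.909)/(0.8836*d^4 - 8.6292*d^3 + 27.3849*d^2 - 30.8448*d + 11.2896)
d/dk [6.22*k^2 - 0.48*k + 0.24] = 12.44*k - 0.48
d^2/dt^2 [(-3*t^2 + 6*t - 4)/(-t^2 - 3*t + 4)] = 2*(-15*t^3 + 48*t^2 - 36*t + 28)/(t^6 + 9*t^5 + 15*t^4 - 45*t^3 - 60*t^2 + 144*t - 64)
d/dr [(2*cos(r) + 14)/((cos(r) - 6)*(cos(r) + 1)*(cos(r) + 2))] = 4*(cos(r)^3 + 9*cos(r)^2 - 21*cos(r) - 50)*sin(r)/((cos(r) - 6)^2*(cos(r) + 1)^2*(cos(r) + 2)^2)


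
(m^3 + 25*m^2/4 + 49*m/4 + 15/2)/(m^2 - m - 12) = (4*m^2 + 13*m + 10)/(4*(m - 4))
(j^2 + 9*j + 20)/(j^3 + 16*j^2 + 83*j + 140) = 1/(j + 7)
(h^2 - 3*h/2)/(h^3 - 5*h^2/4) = 2*(2*h - 3)/(h*(4*h - 5))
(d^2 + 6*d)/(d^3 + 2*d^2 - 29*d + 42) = d*(d + 6)/(d^3 + 2*d^2 - 29*d + 42)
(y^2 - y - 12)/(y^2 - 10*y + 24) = (y + 3)/(y - 6)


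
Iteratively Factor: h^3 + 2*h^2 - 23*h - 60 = (h + 3)*(h^2 - h - 20) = (h - 5)*(h + 3)*(h + 4)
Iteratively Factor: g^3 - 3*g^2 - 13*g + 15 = (g - 1)*(g^2 - 2*g - 15) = (g - 1)*(g + 3)*(g - 5)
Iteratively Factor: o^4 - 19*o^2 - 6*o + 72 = (o + 3)*(o^3 - 3*o^2 - 10*o + 24) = (o - 2)*(o + 3)*(o^2 - o - 12) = (o - 4)*(o - 2)*(o + 3)*(o + 3)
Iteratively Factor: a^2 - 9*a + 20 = (a - 5)*(a - 4)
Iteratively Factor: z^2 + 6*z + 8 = (z + 4)*(z + 2)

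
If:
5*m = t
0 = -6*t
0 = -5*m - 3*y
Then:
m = 0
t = 0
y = 0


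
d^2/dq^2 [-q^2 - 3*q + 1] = -2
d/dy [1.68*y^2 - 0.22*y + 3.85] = 3.36*y - 0.22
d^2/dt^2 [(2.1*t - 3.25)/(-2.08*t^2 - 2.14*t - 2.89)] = (-(2.1*t - 3.25)*(4.16*t + 2.14)*(8.32*t + 4.28) + (26.208*t - 4.532)*(2.08*t^2 + 2.14*t + 2.89))/(2.08*t^2 + 2.14*t + 2.89)^3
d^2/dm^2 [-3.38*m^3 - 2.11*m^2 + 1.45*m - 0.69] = -20.28*m - 4.22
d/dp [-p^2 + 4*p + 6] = 4 - 2*p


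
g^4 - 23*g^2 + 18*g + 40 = (g - 4)*(g - 2)*(g + 1)*(g + 5)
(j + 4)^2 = j^2 + 8*j + 16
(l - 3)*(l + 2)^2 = l^3 + l^2 - 8*l - 12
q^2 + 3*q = q*(q + 3)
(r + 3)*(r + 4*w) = r^2 + 4*r*w + 3*r + 12*w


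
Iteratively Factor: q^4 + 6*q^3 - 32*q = (q)*(q^3 + 6*q^2 - 32) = q*(q + 4)*(q^2 + 2*q - 8) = q*(q + 4)^2*(q - 2)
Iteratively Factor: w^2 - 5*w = (w)*(w - 5)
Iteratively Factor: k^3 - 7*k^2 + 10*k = (k - 2)*(k^2 - 5*k) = (k - 5)*(k - 2)*(k)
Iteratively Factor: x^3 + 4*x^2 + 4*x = (x)*(x^2 + 4*x + 4) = x*(x + 2)*(x + 2)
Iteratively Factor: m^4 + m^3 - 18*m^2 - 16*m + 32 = (m + 4)*(m^3 - 3*m^2 - 6*m + 8) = (m - 1)*(m + 4)*(m^2 - 2*m - 8) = (m - 4)*(m - 1)*(m + 4)*(m + 2)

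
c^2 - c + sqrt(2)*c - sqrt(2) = (c - 1)*(c + sqrt(2))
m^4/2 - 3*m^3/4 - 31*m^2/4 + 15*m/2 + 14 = (m/2 + 1/2)*(m - 4)*(m - 2)*(m + 7/2)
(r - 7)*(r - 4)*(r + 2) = r^3 - 9*r^2 + 6*r + 56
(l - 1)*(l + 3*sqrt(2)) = l^2 - l + 3*sqrt(2)*l - 3*sqrt(2)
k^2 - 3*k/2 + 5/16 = (k - 5/4)*(k - 1/4)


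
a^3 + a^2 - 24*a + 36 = (a - 3)*(a - 2)*(a + 6)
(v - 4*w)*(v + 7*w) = v^2 + 3*v*w - 28*w^2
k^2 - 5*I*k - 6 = (k - 3*I)*(k - 2*I)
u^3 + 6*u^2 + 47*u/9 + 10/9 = (u + 1/3)*(u + 2/3)*(u + 5)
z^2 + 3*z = z*(z + 3)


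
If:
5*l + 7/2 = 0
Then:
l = -7/10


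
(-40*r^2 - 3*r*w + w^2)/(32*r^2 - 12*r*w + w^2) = (-5*r - w)/(4*r - w)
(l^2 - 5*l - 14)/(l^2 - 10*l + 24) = (l^2 - 5*l - 14)/(l^2 - 10*l + 24)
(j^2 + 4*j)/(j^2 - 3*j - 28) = j/(j - 7)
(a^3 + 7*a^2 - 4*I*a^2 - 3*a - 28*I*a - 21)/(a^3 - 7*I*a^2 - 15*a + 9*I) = (a + 7)/(a - 3*I)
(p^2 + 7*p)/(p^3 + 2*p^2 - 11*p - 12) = p*(p + 7)/(p^3 + 2*p^2 - 11*p - 12)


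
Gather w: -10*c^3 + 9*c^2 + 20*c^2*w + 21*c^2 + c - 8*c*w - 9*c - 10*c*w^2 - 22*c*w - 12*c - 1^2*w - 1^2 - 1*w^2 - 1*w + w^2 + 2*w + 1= -10*c^3 + 30*c^2 - 10*c*w^2 - 20*c + w*(20*c^2 - 30*c)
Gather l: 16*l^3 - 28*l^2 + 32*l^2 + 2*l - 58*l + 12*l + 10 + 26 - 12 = 16*l^3 + 4*l^2 - 44*l + 24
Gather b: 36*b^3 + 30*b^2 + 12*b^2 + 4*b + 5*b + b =36*b^3 + 42*b^2 + 10*b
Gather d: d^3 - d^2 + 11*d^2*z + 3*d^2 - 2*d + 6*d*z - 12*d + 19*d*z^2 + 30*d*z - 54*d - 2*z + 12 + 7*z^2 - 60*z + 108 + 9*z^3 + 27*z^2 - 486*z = d^3 + d^2*(11*z + 2) + d*(19*z^2 + 36*z - 68) + 9*z^3 + 34*z^2 - 548*z + 120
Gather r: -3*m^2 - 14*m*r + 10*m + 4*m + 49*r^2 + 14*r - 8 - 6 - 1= -3*m^2 + 14*m + 49*r^2 + r*(14 - 14*m) - 15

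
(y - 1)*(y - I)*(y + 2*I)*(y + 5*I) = y^4 - y^3 + 6*I*y^3 - 3*y^2 - 6*I*y^2 + 3*y + 10*I*y - 10*I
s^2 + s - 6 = (s - 2)*(s + 3)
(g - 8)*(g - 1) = g^2 - 9*g + 8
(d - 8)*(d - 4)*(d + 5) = d^3 - 7*d^2 - 28*d + 160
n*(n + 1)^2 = n^3 + 2*n^2 + n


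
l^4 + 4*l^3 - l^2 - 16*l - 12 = (l - 2)*(l + 1)*(l + 2)*(l + 3)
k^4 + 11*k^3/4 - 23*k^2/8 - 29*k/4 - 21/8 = (k - 7/4)*(k + 1/2)*(k + 1)*(k + 3)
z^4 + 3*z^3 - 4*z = z*(z - 1)*(z + 2)^2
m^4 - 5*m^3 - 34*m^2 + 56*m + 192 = (m - 8)*(m - 3)*(m + 2)*(m + 4)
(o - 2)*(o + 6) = o^2 + 4*o - 12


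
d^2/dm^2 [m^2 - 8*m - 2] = 2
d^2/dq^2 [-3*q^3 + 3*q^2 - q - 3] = 6 - 18*q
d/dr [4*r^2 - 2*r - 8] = 8*r - 2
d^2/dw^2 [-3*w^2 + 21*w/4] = -6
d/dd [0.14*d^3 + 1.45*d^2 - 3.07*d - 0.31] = 0.42*d^2 + 2.9*d - 3.07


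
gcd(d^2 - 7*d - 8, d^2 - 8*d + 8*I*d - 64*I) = d - 8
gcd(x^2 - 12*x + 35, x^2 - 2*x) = 1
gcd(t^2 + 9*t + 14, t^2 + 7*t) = t + 7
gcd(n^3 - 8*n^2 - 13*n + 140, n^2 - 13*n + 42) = n - 7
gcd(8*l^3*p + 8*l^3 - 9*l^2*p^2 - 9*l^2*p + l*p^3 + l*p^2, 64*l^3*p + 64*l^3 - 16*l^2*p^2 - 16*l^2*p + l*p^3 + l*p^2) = -8*l^2*p - 8*l^2 + l*p^2 + l*p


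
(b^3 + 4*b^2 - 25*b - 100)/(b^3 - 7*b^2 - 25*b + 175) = (b + 4)/(b - 7)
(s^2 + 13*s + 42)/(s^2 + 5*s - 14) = (s + 6)/(s - 2)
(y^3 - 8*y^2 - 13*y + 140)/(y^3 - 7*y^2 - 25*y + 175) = (y + 4)/(y + 5)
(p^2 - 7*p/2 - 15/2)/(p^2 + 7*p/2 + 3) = (p - 5)/(p + 2)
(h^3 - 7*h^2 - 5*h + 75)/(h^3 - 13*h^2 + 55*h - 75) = (h + 3)/(h - 3)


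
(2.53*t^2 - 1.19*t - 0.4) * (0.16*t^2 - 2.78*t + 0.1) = 0.4048*t^4 - 7.2238*t^3 + 3.4972*t^2 + 0.993*t - 0.04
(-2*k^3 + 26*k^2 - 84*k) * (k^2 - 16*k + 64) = -2*k^5 + 58*k^4 - 628*k^3 + 3008*k^2 - 5376*k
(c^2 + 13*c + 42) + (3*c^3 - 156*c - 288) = 3*c^3 + c^2 - 143*c - 246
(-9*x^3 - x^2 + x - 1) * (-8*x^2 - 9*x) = 72*x^5 + 89*x^4 + x^3 - x^2 + 9*x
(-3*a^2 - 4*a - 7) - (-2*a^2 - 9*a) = -a^2 + 5*a - 7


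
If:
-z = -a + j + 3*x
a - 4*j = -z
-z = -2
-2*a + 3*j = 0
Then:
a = 6/5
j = 4/5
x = -8/15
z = 2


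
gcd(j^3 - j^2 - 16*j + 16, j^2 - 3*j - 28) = j + 4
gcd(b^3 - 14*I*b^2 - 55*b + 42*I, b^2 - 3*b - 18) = 1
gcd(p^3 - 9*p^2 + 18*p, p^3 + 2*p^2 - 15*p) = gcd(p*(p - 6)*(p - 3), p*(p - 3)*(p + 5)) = p^2 - 3*p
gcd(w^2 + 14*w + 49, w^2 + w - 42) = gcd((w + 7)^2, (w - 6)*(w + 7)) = w + 7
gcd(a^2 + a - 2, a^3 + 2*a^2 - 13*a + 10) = a - 1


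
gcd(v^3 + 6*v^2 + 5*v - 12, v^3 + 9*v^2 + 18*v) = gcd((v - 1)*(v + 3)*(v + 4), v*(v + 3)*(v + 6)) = v + 3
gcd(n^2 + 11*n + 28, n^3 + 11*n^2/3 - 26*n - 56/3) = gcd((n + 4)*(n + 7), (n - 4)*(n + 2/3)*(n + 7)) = n + 7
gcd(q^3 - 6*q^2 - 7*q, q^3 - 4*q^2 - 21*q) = q^2 - 7*q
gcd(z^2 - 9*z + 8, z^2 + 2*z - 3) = z - 1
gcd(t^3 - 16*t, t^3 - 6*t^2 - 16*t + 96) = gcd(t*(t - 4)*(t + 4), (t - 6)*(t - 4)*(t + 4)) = t^2 - 16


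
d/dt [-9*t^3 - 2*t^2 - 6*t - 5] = -27*t^2 - 4*t - 6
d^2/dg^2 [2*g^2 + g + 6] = 4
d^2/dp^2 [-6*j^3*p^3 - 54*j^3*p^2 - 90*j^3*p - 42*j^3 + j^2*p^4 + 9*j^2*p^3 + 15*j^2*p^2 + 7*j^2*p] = j^2*(-36*j*p - 108*j + 12*p^2 + 54*p + 30)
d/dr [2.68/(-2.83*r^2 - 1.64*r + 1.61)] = (15.1688*r + 4.3952)/(2.83*r^2 + 1.64*r - 1.61)^2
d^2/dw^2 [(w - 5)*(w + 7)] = 2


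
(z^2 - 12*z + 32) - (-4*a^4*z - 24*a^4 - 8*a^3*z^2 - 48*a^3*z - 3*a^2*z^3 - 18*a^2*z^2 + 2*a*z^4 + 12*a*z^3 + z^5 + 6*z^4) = 4*a^4*z + 24*a^4 + 8*a^3*z^2 + 48*a^3*z + 3*a^2*z^3 + 18*a^2*z^2 - 2*a*z^4 - 12*a*z^3 - z^5 - 6*z^4 + z^2 - 12*z + 32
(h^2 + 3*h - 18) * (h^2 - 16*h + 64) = h^4 - 13*h^3 - 2*h^2 + 480*h - 1152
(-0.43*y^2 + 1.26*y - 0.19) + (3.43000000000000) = -0.43*y^2 + 1.26*y + 3.24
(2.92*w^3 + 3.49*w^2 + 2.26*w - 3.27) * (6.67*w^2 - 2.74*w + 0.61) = 19.4764*w^5 + 15.2775*w^4 + 7.29279999999999*w^3 - 25.8744*w^2 + 10.3384*w - 1.9947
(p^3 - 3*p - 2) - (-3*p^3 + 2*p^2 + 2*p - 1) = 4*p^3 - 2*p^2 - 5*p - 1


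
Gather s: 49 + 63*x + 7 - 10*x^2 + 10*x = -10*x^2 + 73*x + 56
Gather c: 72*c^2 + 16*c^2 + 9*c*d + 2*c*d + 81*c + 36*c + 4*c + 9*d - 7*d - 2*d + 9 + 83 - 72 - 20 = 88*c^2 + c*(11*d + 121)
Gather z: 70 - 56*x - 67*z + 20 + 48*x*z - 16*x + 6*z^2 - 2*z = -72*x + 6*z^2 + z*(48*x - 69) + 90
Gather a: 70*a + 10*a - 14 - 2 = 80*a - 16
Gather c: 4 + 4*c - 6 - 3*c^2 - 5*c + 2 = -3*c^2 - c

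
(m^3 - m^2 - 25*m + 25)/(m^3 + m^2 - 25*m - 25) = (m - 1)/(m + 1)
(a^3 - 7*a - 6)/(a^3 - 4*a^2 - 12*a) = (a^2 - 2*a - 3)/(a*(a - 6))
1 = 1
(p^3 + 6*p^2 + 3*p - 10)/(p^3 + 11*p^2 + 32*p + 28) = (p^2 + 4*p - 5)/(p^2 + 9*p + 14)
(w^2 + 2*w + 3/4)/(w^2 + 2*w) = (w^2 + 2*w + 3/4)/(w*(w + 2))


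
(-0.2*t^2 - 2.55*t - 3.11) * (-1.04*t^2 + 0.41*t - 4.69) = 0.208*t^4 + 2.57*t^3 + 3.1269*t^2 + 10.6844*t + 14.5859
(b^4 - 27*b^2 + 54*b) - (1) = b^4 - 27*b^2 + 54*b - 1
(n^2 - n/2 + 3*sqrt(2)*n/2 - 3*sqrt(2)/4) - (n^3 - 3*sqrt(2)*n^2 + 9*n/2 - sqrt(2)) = -n^3 + n^2 + 3*sqrt(2)*n^2 - 5*n + 3*sqrt(2)*n/2 + sqrt(2)/4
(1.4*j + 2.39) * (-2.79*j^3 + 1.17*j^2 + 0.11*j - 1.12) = -3.906*j^4 - 5.0301*j^3 + 2.9503*j^2 - 1.3051*j - 2.6768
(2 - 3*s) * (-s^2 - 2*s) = 3*s^3 + 4*s^2 - 4*s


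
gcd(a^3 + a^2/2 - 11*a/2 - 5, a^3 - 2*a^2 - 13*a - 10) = a^2 + 3*a + 2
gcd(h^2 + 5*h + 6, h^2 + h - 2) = h + 2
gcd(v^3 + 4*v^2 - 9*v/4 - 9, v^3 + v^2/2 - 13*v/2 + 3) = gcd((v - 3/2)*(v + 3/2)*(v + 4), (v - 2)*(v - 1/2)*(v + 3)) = 1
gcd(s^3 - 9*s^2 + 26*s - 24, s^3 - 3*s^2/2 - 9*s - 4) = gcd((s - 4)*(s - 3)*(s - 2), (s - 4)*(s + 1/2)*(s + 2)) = s - 4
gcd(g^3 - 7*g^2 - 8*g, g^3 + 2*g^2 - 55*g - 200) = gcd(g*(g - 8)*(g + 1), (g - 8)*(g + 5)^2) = g - 8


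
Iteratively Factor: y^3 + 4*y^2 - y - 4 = (y + 4)*(y^2 - 1) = (y - 1)*(y + 4)*(y + 1)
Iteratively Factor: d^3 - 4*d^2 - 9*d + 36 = (d - 3)*(d^2 - d - 12) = (d - 3)*(d + 3)*(d - 4)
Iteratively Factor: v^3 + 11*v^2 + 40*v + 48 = (v + 4)*(v^2 + 7*v + 12) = (v + 4)^2*(v + 3)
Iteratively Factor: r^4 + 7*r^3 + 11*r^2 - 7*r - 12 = (r + 4)*(r^3 + 3*r^2 - r - 3) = (r + 1)*(r + 4)*(r^2 + 2*r - 3) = (r + 1)*(r + 3)*(r + 4)*(r - 1)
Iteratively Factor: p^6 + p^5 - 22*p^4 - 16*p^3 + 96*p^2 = (p - 4)*(p^5 + 5*p^4 - 2*p^3 - 24*p^2) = p*(p - 4)*(p^4 + 5*p^3 - 2*p^2 - 24*p) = p^2*(p - 4)*(p^3 + 5*p^2 - 2*p - 24) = p^2*(p - 4)*(p + 3)*(p^2 + 2*p - 8) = p^2*(p - 4)*(p - 2)*(p + 3)*(p + 4)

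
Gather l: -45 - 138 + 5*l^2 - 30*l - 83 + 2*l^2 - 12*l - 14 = 7*l^2 - 42*l - 280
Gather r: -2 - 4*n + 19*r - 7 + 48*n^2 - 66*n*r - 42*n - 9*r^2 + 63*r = 48*n^2 - 46*n - 9*r^2 + r*(82 - 66*n) - 9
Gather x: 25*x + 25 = 25*x + 25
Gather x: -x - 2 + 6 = 4 - x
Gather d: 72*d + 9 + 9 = 72*d + 18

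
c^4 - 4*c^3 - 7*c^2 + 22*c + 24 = (c - 4)*(c - 3)*(c + 1)*(c + 2)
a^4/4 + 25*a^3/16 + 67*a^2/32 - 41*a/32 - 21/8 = (a/4 + 1)*(a - 1)*(a + 3/2)*(a + 7/4)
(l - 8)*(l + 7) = l^2 - l - 56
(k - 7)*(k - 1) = k^2 - 8*k + 7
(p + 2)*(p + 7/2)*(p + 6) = p^3 + 23*p^2/2 + 40*p + 42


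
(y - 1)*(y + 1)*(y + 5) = y^3 + 5*y^2 - y - 5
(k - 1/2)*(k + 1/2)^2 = k^3 + k^2/2 - k/4 - 1/8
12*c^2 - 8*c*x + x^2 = (-6*c + x)*(-2*c + x)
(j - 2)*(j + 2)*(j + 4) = j^3 + 4*j^2 - 4*j - 16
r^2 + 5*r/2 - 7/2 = (r - 1)*(r + 7/2)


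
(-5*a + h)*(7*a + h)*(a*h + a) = -35*a^3*h - 35*a^3 + 2*a^2*h^2 + 2*a^2*h + a*h^3 + a*h^2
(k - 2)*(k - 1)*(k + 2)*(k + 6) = k^4 + 5*k^3 - 10*k^2 - 20*k + 24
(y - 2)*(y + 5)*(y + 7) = y^3 + 10*y^2 + 11*y - 70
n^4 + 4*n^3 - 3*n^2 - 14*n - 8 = (n - 2)*(n + 1)^2*(n + 4)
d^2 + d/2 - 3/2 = (d - 1)*(d + 3/2)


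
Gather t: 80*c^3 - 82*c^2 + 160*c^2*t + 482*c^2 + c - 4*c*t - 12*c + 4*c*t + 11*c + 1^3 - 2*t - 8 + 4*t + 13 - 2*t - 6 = 80*c^3 + 160*c^2*t + 400*c^2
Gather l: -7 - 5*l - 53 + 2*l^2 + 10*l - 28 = 2*l^2 + 5*l - 88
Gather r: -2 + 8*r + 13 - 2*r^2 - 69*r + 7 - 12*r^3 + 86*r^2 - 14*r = -12*r^3 + 84*r^2 - 75*r + 18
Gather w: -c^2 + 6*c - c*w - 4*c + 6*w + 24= -c^2 + 2*c + w*(6 - c) + 24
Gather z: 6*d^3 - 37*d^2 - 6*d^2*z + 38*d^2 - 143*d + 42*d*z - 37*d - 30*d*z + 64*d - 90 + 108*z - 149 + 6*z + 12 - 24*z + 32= 6*d^3 + d^2 - 116*d + z*(-6*d^2 + 12*d + 90) - 195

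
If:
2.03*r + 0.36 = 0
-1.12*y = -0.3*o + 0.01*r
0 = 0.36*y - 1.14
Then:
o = 11.82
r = -0.18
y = 3.17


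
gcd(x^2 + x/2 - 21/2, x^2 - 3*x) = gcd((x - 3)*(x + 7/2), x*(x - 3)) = x - 3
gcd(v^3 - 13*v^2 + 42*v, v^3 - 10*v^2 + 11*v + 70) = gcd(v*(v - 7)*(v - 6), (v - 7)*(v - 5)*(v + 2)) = v - 7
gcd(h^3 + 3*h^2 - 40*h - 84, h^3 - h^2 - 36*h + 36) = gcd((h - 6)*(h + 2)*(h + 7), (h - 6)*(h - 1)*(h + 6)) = h - 6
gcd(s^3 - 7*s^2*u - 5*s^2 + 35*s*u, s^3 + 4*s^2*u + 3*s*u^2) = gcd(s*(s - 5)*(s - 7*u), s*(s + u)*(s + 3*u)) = s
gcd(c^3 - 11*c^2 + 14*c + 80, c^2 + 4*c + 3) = 1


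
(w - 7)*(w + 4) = w^2 - 3*w - 28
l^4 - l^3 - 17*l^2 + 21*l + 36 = (l - 3)^2*(l + 1)*(l + 4)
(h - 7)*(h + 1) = h^2 - 6*h - 7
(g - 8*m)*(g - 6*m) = g^2 - 14*g*m + 48*m^2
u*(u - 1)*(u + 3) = u^3 + 2*u^2 - 3*u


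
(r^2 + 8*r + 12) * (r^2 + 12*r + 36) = r^4 + 20*r^3 + 144*r^2 + 432*r + 432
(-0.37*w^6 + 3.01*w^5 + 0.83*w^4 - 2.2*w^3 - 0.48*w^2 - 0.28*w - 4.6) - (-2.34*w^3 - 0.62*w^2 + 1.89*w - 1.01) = -0.37*w^6 + 3.01*w^5 + 0.83*w^4 + 0.14*w^3 + 0.14*w^2 - 2.17*w - 3.59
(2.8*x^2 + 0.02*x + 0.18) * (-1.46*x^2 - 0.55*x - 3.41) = -4.088*x^4 - 1.5692*x^3 - 9.8218*x^2 - 0.1672*x - 0.6138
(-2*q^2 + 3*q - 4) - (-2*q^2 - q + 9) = 4*q - 13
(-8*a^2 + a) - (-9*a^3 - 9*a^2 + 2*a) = 9*a^3 + a^2 - a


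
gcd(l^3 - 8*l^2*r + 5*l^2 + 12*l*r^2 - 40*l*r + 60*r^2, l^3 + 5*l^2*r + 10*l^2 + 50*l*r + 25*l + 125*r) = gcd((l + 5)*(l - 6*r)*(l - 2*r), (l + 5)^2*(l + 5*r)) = l + 5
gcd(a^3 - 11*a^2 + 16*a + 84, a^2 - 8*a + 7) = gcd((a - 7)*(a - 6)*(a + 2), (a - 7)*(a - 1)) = a - 7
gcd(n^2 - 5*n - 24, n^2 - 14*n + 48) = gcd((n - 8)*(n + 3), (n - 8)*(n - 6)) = n - 8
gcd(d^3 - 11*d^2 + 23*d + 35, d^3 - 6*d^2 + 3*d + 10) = d^2 - 4*d - 5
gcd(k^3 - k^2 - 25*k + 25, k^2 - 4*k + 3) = k - 1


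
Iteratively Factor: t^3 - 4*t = (t + 2)*(t^2 - 2*t) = (t - 2)*(t + 2)*(t)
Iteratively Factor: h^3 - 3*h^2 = (h)*(h^2 - 3*h) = h^2*(h - 3)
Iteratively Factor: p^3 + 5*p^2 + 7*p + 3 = (p + 3)*(p^2 + 2*p + 1) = (p + 1)*(p + 3)*(p + 1)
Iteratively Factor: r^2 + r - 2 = (r + 2)*(r - 1)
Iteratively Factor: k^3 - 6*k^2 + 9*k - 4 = (k - 1)*(k^2 - 5*k + 4) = (k - 1)^2*(k - 4)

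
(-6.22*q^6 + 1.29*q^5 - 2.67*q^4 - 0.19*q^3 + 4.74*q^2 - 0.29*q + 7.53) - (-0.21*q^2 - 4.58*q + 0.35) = -6.22*q^6 + 1.29*q^5 - 2.67*q^4 - 0.19*q^3 + 4.95*q^2 + 4.29*q + 7.18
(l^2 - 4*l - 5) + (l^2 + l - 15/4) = 2*l^2 - 3*l - 35/4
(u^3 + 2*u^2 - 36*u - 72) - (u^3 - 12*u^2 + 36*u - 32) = 14*u^2 - 72*u - 40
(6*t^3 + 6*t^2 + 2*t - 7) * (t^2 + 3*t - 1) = 6*t^5 + 24*t^4 + 14*t^3 - 7*t^2 - 23*t + 7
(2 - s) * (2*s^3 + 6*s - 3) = -2*s^4 + 4*s^3 - 6*s^2 + 15*s - 6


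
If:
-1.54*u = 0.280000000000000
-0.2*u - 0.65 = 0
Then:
No Solution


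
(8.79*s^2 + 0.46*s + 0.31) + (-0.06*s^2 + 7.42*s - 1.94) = 8.73*s^2 + 7.88*s - 1.63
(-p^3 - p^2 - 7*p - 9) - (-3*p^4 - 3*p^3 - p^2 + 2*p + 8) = 3*p^4 + 2*p^3 - 9*p - 17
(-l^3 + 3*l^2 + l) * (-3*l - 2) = 3*l^4 - 7*l^3 - 9*l^2 - 2*l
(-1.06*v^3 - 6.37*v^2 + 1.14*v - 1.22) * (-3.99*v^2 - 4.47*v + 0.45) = 4.2294*v^5 + 30.1545*v^4 + 23.4483*v^3 - 3.0945*v^2 + 5.9664*v - 0.549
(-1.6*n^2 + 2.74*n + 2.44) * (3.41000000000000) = -5.456*n^2 + 9.3434*n + 8.3204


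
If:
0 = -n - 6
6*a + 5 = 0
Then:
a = -5/6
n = -6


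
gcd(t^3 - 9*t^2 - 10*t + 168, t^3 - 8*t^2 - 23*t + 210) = t^2 - 13*t + 42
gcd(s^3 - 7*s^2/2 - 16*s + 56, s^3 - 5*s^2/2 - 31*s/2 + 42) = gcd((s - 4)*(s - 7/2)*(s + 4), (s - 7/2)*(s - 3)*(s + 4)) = s^2 + s/2 - 14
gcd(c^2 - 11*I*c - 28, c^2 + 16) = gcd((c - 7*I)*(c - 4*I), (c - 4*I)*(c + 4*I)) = c - 4*I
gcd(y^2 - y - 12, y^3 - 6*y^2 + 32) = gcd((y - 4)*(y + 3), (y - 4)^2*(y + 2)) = y - 4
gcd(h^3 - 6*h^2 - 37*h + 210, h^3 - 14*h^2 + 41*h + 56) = h - 7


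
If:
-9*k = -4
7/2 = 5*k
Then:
No Solution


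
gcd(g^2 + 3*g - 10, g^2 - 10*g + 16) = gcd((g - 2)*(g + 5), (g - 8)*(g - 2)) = g - 2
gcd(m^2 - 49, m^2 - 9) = 1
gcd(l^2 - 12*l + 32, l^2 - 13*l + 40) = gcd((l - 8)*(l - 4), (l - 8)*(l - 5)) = l - 8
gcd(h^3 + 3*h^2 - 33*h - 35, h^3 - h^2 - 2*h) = h + 1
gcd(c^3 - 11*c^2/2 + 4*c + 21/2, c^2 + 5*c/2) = 1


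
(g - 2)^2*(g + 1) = g^3 - 3*g^2 + 4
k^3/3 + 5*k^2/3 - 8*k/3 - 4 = (k/3 + 1/3)*(k - 2)*(k + 6)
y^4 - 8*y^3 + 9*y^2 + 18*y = y*(y - 6)*(y - 3)*(y + 1)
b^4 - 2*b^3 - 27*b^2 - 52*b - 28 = (b - 7)*(b + 1)*(b + 2)^2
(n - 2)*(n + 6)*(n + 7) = n^3 + 11*n^2 + 16*n - 84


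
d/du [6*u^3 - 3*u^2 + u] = 18*u^2 - 6*u + 1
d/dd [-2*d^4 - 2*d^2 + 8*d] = -8*d^3 - 4*d + 8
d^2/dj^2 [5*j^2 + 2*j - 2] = 10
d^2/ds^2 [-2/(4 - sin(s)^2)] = 4*(-2*sin(s)^4 - 5*sin(s)^2 + 4)/(sin(s)^2 - 4)^3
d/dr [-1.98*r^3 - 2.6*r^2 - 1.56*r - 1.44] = -5.94*r^2 - 5.2*r - 1.56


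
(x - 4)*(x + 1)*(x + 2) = x^3 - x^2 - 10*x - 8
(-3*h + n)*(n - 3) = -3*h*n + 9*h + n^2 - 3*n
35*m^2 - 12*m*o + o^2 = (-7*m + o)*(-5*m + o)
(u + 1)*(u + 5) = u^2 + 6*u + 5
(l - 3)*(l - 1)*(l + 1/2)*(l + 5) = l^4 + 3*l^3/2 - 33*l^2/2 + 13*l/2 + 15/2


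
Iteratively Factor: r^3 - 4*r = (r + 2)*(r^2 - 2*r) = r*(r + 2)*(r - 2)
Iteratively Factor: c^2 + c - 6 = (c + 3)*(c - 2)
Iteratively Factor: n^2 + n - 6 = (n + 3)*(n - 2)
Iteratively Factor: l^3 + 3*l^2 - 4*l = (l + 4)*(l^2 - l) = l*(l + 4)*(l - 1)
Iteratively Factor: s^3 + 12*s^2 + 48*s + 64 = (s + 4)*(s^2 + 8*s + 16) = (s + 4)^2*(s + 4)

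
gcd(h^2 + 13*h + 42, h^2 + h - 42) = h + 7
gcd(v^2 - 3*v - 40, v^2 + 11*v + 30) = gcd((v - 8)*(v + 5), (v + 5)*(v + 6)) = v + 5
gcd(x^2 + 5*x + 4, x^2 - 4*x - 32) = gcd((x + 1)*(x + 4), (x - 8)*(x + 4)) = x + 4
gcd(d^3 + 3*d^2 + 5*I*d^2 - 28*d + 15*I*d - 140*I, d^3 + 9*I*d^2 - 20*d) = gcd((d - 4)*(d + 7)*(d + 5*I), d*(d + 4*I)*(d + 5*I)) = d + 5*I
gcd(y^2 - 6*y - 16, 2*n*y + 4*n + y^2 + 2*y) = y + 2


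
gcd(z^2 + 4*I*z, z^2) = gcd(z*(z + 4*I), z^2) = z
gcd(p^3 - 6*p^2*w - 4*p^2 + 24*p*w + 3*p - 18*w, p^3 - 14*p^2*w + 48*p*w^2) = p - 6*w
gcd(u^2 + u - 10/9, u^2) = 1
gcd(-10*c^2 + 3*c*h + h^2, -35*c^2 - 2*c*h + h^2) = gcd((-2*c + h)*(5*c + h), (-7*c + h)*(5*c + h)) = 5*c + h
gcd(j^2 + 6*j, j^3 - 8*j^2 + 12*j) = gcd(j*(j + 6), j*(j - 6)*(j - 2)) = j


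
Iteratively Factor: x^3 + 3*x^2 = (x)*(x^2 + 3*x) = x^2*(x + 3)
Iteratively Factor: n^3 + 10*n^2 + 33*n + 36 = (n + 3)*(n^2 + 7*n + 12) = (n + 3)*(n + 4)*(n + 3)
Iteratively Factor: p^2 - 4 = (p + 2)*(p - 2)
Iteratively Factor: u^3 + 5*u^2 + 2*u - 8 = (u - 1)*(u^2 + 6*u + 8) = (u - 1)*(u + 2)*(u + 4)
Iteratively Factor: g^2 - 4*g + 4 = (g - 2)*(g - 2)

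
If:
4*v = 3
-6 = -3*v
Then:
No Solution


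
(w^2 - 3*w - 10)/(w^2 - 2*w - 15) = (w + 2)/(w + 3)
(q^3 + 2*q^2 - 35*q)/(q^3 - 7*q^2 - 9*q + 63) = q*(q^2 + 2*q - 35)/(q^3 - 7*q^2 - 9*q + 63)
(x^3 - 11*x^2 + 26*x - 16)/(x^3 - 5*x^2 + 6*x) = (x^2 - 9*x + 8)/(x*(x - 3))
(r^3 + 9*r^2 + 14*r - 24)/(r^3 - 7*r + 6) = (r^2 + 10*r + 24)/(r^2 + r - 6)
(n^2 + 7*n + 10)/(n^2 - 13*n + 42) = (n^2 + 7*n + 10)/(n^2 - 13*n + 42)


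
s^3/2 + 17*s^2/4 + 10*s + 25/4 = (s/2 + 1/2)*(s + 5/2)*(s + 5)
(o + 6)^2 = o^2 + 12*o + 36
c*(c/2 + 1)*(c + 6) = c^3/2 + 4*c^2 + 6*c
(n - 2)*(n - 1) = n^2 - 3*n + 2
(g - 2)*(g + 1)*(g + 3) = g^3 + 2*g^2 - 5*g - 6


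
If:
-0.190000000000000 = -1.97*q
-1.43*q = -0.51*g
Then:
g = 0.27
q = 0.10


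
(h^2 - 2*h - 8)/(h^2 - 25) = (h^2 - 2*h - 8)/(h^2 - 25)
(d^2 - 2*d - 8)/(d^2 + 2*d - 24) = (d + 2)/(d + 6)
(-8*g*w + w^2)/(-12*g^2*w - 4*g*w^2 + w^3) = (8*g - w)/(12*g^2 + 4*g*w - w^2)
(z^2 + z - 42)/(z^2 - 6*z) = (z + 7)/z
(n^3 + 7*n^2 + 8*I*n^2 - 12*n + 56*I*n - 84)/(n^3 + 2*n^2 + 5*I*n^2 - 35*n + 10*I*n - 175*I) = (n^2 + 8*I*n - 12)/(n^2 + 5*n*(-1 + I) - 25*I)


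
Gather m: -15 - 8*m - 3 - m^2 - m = -m^2 - 9*m - 18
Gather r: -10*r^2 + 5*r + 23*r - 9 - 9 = -10*r^2 + 28*r - 18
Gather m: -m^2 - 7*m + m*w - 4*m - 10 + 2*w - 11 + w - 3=-m^2 + m*(w - 11) + 3*w - 24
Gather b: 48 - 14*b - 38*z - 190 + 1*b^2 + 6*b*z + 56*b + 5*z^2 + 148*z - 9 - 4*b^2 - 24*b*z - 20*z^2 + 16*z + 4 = -3*b^2 + b*(42 - 18*z) - 15*z^2 + 126*z - 147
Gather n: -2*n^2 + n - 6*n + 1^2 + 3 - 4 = -2*n^2 - 5*n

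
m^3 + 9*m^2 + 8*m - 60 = (m - 2)*(m + 5)*(m + 6)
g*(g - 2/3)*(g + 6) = g^3 + 16*g^2/3 - 4*g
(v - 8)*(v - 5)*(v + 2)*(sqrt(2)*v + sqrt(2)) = sqrt(2)*v^4 - 10*sqrt(2)*v^3 + 3*sqrt(2)*v^2 + 94*sqrt(2)*v + 80*sqrt(2)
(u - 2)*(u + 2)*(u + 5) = u^3 + 5*u^2 - 4*u - 20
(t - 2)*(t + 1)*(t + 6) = t^3 + 5*t^2 - 8*t - 12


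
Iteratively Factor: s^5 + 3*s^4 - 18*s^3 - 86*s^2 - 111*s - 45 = (s + 1)*(s^4 + 2*s^3 - 20*s^2 - 66*s - 45) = (s - 5)*(s + 1)*(s^3 + 7*s^2 + 15*s + 9) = (s - 5)*(s + 1)*(s + 3)*(s^2 + 4*s + 3) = (s - 5)*(s + 1)*(s + 3)^2*(s + 1)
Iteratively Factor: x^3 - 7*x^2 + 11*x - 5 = (x - 1)*(x^2 - 6*x + 5) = (x - 5)*(x - 1)*(x - 1)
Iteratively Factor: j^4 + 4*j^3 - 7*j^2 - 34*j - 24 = (j + 2)*(j^3 + 2*j^2 - 11*j - 12) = (j + 1)*(j + 2)*(j^2 + j - 12) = (j - 3)*(j + 1)*(j + 2)*(j + 4)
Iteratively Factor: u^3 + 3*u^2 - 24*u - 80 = (u - 5)*(u^2 + 8*u + 16) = (u - 5)*(u + 4)*(u + 4)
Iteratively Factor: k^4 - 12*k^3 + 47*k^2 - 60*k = (k - 5)*(k^3 - 7*k^2 + 12*k) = (k - 5)*(k - 4)*(k^2 - 3*k) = k*(k - 5)*(k - 4)*(k - 3)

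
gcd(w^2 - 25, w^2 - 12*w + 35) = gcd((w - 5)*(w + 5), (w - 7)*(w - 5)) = w - 5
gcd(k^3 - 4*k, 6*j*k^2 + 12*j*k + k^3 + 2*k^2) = k^2 + 2*k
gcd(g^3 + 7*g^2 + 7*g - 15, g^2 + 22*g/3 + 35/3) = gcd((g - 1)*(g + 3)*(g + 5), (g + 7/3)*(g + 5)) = g + 5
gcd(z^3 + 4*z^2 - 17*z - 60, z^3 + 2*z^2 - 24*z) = z - 4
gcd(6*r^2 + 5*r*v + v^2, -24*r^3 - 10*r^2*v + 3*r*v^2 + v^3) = 2*r + v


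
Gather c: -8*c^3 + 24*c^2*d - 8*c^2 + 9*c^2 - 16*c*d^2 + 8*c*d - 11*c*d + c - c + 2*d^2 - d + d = -8*c^3 + c^2*(24*d + 1) + c*(-16*d^2 - 3*d) + 2*d^2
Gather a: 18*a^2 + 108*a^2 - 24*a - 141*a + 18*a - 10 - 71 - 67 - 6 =126*a^2 - 147*a - 154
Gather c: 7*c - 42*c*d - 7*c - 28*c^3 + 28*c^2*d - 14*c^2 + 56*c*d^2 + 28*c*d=-28*c^3 + c^2*(28*d - 14) + c*(56*d^2 - 14*d)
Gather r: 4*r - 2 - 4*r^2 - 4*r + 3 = 1 - 4*r^2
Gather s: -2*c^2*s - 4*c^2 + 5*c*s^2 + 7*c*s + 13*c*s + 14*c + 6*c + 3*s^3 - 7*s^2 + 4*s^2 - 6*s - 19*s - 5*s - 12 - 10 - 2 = -4*c^2 + 20*c + 3*s^3 + s^2*(5*c - 3) + s*(-2*c^2 + 20*c - 30) - 24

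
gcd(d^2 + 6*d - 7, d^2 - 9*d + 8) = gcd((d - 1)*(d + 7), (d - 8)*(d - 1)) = d - 1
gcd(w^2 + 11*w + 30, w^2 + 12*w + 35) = w + 5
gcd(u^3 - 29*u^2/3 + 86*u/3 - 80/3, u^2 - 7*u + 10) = u^2 - 7*u + 10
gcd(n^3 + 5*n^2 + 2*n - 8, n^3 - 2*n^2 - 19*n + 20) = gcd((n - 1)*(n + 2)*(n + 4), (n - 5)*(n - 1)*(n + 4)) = n^2 + 3*n - 4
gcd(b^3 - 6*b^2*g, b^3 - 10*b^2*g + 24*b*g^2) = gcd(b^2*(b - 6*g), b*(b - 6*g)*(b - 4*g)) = b^2 - 6*b*g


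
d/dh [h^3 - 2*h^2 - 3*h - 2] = 3*h^2 - 4*h - 3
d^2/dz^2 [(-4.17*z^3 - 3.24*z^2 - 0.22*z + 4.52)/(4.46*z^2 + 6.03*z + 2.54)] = (-43.2515300000002*z^3 + 376.472964*z^2 + 582.894312*z + 191.22656)/(88.716536*z^6 + 359.839044*z^5 + 638.082834*z^4 + 629.117739*z^3 + 363.392466*z^2 + 116.709444*z + 16.387064)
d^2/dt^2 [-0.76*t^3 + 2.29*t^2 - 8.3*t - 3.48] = 4.58 - 4.56*t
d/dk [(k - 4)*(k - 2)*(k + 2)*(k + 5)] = 4*k^3 + 3*k^2 - 48*k - 4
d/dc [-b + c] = 1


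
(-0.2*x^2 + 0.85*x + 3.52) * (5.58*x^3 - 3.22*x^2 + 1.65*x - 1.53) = -1.116*x^5 + 5.387*x^4 + 16.5746*x^3 - 9.6259*x^2 + 4.5075*x - 5.3856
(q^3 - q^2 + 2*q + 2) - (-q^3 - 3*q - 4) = 2*q^3 - q^2 + 5*q + 6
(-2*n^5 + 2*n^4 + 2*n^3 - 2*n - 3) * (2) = -4*n^5 + 4*n^4 + 4*n^3 - 4*n - 6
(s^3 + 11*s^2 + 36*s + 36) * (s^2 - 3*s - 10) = s^5 + 8*s^4 - 7*s^3 - 182*s^2 - 468*s - 360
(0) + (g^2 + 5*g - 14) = g^2 + 5*g - 14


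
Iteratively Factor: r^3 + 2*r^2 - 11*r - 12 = (r - 3)*(r^2 + 5*r + 4) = (r - 3)*(r + 4)*(r + 1)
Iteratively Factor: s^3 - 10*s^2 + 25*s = (s - 5)*(s^2 - 5*s) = s*(s - 5)*(s - 5)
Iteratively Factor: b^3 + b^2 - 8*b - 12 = (b + 2)*(b^2 - b - 6) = (b + 2)^2*(b - 3)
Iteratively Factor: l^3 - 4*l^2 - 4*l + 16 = (l - 4)*(l^2 - 4) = (l - 4)*(l - 2)*(l + 2)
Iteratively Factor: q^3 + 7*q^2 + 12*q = (q + 3)*(q^2 + 4*q) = q*(q + 3)*(q + 4)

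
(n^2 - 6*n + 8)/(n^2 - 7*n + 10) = (n - 4)/(n - 5)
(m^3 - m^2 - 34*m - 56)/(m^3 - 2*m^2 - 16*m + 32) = (m^2 - 5*m - 14)/(m^2 - 6*m + 8)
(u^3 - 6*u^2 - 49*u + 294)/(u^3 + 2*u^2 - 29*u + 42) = (u^2 - 13*u + 42)/(u^2 - 5*u + 6)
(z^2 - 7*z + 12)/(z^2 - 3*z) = (z - 4)/z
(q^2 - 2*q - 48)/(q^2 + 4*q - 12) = (q - 8)/(q - 2)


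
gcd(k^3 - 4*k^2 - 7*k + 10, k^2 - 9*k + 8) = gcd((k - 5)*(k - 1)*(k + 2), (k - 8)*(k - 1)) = k - 1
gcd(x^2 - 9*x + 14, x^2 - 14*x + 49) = x - 7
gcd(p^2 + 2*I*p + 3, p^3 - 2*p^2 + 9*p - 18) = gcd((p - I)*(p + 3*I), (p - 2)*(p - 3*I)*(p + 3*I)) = p + 3*I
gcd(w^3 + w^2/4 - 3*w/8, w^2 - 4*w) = w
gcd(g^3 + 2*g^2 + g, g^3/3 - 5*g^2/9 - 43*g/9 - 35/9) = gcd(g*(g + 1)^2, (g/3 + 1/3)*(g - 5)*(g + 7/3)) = g + 1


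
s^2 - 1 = (s - 1)*(s + 1)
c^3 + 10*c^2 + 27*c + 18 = (c + 1)*(c + 3)*(c + 6)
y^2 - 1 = (y - 1)*(y + 1)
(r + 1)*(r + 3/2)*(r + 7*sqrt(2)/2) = r^3 + 5*r^2/2 + 7*sqrt(2)*r^2/2 + 3*r/2 + 35*sqrt(2)*r/4 + 21*sqrt(2)/4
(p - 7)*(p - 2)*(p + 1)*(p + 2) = p^4 - 6*p^3 - 11*p^2 + 24*p + 28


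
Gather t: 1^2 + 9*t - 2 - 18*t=-9*t - 1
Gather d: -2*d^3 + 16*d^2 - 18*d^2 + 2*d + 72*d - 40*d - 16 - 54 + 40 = -2*d^3 - 2*d^2 + 34*d - 30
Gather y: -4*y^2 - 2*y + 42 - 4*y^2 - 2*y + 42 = -8*y^2 - 4*y + 84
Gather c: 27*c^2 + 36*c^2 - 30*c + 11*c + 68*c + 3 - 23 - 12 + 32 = 63*c^2 + 49*c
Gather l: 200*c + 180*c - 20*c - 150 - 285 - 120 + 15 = 360*c - 540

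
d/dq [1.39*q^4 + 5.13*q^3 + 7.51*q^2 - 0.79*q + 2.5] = 5.56*q^3 + 15.39*q^2 + 15.02*q - 0.79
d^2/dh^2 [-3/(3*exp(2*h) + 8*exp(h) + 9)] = 12*((3*exp(h) + 2)*(3*exp(2*h) + 8*exp(h) + 9) - 2*(3*exp(h) + 4)^2*exp(h))*exp(h)/(3*exp(2*h) + 8*exp(h) + 9)^3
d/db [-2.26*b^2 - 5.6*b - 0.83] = -4.52*b - 5.6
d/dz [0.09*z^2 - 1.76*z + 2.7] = 0.18*z - 1.76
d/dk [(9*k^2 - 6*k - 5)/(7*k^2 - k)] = (33*k^2 + 70*k - 5)/(k^2*(49*k^2 - 14*k + 1))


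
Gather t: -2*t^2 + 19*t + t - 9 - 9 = -2*t^2 + 20*t - 18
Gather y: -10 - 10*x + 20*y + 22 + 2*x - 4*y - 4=-8*x + 16*y + 8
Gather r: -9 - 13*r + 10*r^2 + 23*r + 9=10*r^2 + 10*r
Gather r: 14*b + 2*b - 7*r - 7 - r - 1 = 16*b - 8*r - 8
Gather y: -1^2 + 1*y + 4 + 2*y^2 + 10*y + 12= 2*y^2 + 11*y + 15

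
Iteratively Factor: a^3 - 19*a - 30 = (a + 2)*(a^2 - 2*a - 15) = (a - 5)*(a + 2)*(a + 3)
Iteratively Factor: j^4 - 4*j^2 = (j + 2)*(j^3 - 2*j^2) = (j - 2)*(j + 2)*(j^2) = j*(j - 2)*(j + 2)*(j)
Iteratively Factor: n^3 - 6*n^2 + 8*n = (n - 2)*(n^2 - 4*n) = n*(n - 2)*(n - 4)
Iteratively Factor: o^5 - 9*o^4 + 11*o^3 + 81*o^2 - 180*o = (o + 3)*(o^4 - 12*o^3 + 47*o^2 - 60*o) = (o - 3)*(o + 3)*(o^3 - 9*o^2 + 20*o) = (o - 4)*(o - 3)*(o + 3)*(o^2 - 5*o) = (o - 5)*(o - 4)*(o - 3)*(o + 3)*(o)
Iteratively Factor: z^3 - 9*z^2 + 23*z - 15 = (z - 5)*(z^2 - 4*z + 3) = (z - 5)*(z - 3)*(z - 1)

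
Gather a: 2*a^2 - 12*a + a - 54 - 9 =2*a^2 - 11*a - 63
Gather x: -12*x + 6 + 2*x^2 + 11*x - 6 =2*x^2 - x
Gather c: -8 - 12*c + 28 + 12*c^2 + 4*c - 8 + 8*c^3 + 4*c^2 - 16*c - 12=8*c^3 + 16*c^2 - 24*c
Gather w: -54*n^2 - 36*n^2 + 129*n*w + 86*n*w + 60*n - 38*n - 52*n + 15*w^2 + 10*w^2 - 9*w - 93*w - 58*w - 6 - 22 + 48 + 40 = -90*n^2 - 30*n + 25*w^2 + w*(215*n - 160) + 60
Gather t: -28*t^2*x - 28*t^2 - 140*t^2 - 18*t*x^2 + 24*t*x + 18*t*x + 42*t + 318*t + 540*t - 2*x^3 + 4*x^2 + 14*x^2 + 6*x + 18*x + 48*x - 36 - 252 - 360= t^2*(-28*x - 168) + t*(-18*x^2 + 42*x + 900) - 2*x^3 + 18*x^2 + 72*x - 648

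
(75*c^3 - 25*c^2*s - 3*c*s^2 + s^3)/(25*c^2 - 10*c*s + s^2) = (-15*c^2 + 2*c*s + s^2)/(-5*c + s)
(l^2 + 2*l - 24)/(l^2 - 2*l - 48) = (l - 4)/(l - 8)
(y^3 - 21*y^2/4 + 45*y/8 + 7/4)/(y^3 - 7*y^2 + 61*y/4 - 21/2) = (4*y + 1)/(2*(2*y - 3))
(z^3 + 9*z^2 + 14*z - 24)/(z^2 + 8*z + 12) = (z^2 + 3*z - 4)/(z + 2)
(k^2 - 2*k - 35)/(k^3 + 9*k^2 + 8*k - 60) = (k - 7)/(k^2 + 4*k - 12)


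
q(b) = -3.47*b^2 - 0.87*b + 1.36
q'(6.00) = -42.51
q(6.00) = -128.78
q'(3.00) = -21.69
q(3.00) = -32.48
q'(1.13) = -8.71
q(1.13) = -4.05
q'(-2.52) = 16.62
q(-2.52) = -18.48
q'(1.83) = -13.57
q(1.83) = -11.85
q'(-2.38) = 15.65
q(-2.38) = -16.22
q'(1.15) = -8.85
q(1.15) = -4.23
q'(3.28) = -23.63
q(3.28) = -38.83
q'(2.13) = -15.65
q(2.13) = -16.24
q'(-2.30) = 15.09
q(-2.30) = -15.00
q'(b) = -6.94*b - 0.87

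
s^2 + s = s*(s + 1)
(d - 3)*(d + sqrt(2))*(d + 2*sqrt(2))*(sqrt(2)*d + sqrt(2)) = sqrt(2)*d^4 - 2*sqrt(2)*d^3 + 6*d^3 - 12*d^2 + sqrt(2)*d^2 - 18*d - 8*sqrt(2)*d - 12*sqrt(2)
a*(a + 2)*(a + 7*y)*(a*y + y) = a^4*y + 7*a^3*y^2 + 3*a^3*y + 21*a^2*y^2 + 2*a^2*y + 14*a*y^2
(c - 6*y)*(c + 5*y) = c^2 - c*y - 30*y^2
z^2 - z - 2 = (z - 2)*(z + 1)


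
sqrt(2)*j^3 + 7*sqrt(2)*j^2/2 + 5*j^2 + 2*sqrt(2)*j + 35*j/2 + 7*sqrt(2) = (j + 7/2)*(j + 2*sqrt(2))*(sqrt(2)*j + 1)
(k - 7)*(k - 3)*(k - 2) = k^3 - 12*k^2 + 41*k - 42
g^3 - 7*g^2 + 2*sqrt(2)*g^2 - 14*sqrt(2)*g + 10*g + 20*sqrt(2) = (g - 5)*(g - 2)*(g + 2*sqrt(2))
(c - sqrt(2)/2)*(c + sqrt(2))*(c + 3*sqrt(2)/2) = c^3 + 2*sqrt(2)*c^2 + c/2 - 3*sqrt(2)/2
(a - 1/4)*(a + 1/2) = a^2 + a/4 - 1/8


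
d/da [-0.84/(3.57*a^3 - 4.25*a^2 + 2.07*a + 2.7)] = (8.9964*a^2 - 7.14*a + 1.7388)/(3.57*a^3 - 4.25*a^2 + 2.07*a + 2.7)^2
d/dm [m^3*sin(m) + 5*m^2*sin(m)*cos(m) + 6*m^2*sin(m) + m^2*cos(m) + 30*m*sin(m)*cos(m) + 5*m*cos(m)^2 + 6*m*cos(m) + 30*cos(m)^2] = m^3*cos(m) + 2*m^2*sin(m) + 6*m^2*cos(m) + 5*m^2*cos(2*m) + 6*m*sin(m) + 2*m*cos(m) + 30*m*cos(2*m) - 15*sin(2*m) + 6*cos(m) + 5*cos(2*m)/2 + 5/2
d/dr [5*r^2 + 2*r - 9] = 10*r + 2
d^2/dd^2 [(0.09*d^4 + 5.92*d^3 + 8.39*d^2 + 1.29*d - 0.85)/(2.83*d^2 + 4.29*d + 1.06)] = (1.441602*d^6 + 6.55597800000004*d^5 + 11.5581060000004*d^4 + 5.87718399999972*d^3 - 29.118186*d^2 - 45.22575*d - 19.065594)/(22.665187*d^6 + 103.074543*d^5 + 181.719111*d^4 + 156.168441*d^3 + 68.064402*d^2 + 14.460732*d + 1.191016)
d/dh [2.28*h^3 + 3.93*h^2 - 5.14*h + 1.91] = 6.84*h^2 + 7.86*h - 5.14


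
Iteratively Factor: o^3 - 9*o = (o - 3)*(o^2 + 3*o) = (o - 3)*(o + 3)*(o)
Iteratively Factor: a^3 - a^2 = (a - 1)*(a^2) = a*(a - 1)*(a)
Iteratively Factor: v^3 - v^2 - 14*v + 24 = (v - 2)*(v^2 + v - 12) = (v - 2)*(v + 4)*(v - 3)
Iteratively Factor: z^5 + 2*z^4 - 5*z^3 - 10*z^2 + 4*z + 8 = (z + 1)*(z^4 + z^3 - 6*z^2 - 4*z + 8) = (z - 2)*(z + 1)*(z^3 + 3*z^2 - 4) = (z - 2)*(z + 1)*(z + 2)*(z^2 + z - 2) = (z - 2)*(z - 1)*(z + 1)*(z + 2)*(z + 2)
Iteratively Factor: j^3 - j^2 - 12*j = (j + 3)*(j^2 - 4*j) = j*(j + 3)*(j - 4)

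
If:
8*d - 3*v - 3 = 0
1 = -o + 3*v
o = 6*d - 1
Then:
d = 3/2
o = 8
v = 3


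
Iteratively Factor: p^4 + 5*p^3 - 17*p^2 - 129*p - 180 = (p + 3)*(p^3 + 2*p^2 - 23*p - 60) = (p + 3)^2*(p^2 - p - 20) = (p - 5)*(p + 3)^2*(p + 4)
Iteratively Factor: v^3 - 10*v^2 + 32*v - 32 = (v - 4)*(v^2 - 6*v + 8) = (v - 4)*(v - 2)*(v - 4)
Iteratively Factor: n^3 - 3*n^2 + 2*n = (n - 1)*(n^2 - 2*n) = n*(n - 1)*(n - 2)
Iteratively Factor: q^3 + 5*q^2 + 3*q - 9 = (q + 3)*(q^2 + 2*q - 3) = (q + 3)^2*(q - 1)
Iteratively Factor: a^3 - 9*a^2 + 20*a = (a - 4)*(a^2 - 5*a) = (a - 5)*(a - 4)*(a)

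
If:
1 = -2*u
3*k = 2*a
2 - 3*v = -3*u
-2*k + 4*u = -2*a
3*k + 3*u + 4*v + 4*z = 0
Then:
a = 3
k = 2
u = -1/2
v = 1/6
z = -31/24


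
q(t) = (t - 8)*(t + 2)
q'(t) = 2*t - 6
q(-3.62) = 18.82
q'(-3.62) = -13.24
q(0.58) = -19.14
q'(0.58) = -4.84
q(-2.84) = 9.11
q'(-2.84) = -11.68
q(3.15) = -24.98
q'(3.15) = 0.30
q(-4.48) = 30.95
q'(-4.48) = -14.96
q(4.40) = -23.04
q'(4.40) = 2.80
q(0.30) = -17.71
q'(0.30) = -5.40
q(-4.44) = 30.35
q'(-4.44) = -14.88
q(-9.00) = 119.00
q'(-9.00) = -24.00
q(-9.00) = 119.00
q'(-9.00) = -24.00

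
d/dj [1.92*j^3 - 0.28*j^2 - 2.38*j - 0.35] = 5.76*j^2 - 0.56*j - 2.38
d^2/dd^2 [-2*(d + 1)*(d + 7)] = -4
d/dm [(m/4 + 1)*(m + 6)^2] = (m + 6)*(3*m + 14)/4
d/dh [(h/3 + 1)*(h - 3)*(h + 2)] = h^2 + 4*h/3 - 3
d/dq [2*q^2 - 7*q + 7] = 4*q - 7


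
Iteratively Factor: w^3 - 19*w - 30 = (w + 2)*(w^2 - 2*w - 15) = (w - 5)*(w + 2)*(w + 3)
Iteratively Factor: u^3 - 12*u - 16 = (u + 2)*(u^2 - 2*u - 8) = (u - 4)*(u + 2)*(u + 2)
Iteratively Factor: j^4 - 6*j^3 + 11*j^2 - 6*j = (j)*(j^3 - 6*j^2 + 11*j - 6) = j*(j - 3)*(j^2 - 3*j + 2) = j*(j - 3)*(j - 1)*(j - 2)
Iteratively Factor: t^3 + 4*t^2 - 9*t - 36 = (t + 3)*(t^2 + t - 12) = (t + 3)*(t + 4)*(t - 3)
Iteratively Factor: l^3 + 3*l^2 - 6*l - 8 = (l - 2)*(l^2 + 5*l + 4) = (l - 2)*(l + 4)*(l + 1)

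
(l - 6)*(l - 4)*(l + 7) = l^3 - 3*l^2 - 46*l + 168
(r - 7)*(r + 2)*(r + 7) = r^3 + 2*r^2 - 49*r - 98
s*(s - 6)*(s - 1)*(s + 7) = s^4 - 43*s^2 + 42*s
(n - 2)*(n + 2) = n^2 - 4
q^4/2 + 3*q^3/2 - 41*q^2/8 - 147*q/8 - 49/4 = (q/2 + 1)*(q - 7/2)*(q + 1)*(q + 7/2)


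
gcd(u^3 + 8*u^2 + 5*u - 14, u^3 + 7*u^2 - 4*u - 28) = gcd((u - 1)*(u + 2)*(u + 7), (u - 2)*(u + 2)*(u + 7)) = u^2 + 9*u + 14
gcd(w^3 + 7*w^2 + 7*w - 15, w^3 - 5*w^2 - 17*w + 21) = w^2 + 2*w - 3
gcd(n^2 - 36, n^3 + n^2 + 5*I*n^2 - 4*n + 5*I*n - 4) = 1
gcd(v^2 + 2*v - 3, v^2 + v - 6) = v + 3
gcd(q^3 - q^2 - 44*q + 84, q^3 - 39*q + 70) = q^2 + 5*q - 14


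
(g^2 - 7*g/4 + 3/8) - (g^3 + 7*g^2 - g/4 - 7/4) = -g^3 - 6*g^2 - 3*g/2 + 17/8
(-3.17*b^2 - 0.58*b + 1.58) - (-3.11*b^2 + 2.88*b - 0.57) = -0.0600000000000001*b^2 - 3.46*b + 2.15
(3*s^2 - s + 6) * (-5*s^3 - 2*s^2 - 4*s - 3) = -15*s^5 - s^4 - 40*s^3 - 17*s^2 - 21*s - 18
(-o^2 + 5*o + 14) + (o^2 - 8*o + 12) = 26 - 3*o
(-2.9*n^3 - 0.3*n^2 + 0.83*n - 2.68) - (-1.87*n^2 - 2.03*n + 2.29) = -2.9*n^3 + 1.57*n^2 + 2.86*n - 4.97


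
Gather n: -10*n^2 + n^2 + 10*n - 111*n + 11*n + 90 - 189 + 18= -9*n^2 - 90*n - 81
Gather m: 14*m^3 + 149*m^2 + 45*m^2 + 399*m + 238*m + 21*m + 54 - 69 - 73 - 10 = 14*m^3 + 194*m^2 + 658*m - 98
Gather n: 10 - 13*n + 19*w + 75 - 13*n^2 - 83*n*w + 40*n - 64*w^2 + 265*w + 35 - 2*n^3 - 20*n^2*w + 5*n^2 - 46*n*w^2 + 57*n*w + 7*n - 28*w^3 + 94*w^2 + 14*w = -2*n^3 + n^2*(-20*w - 8) + n*(-46*w^2 - 26*w + 34) - 28*w^3 + 30*w^2 + 298*w + 120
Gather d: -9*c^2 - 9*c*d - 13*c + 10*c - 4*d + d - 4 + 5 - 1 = -9*c^2 - 3*c + d*(-9*c - 3)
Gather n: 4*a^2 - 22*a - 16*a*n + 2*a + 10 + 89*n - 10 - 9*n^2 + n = 4*a^2 - 20*a - 9*n^2 + n*(90 - 16*a)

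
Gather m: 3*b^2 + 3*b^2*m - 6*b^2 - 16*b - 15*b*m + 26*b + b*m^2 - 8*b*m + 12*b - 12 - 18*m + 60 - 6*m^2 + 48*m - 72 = -3*b^2 + 22*b + m^2*(b - 6) + m*(3*b^2 - 23*b + 30) - 24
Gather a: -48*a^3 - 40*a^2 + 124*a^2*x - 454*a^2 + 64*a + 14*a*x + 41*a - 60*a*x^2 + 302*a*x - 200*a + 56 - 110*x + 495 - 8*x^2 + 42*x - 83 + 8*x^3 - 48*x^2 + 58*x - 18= -48*a^3 + a^2*(124*x - 494) + a*(-60*x^2 + 316*x - 95) + 8*x^3 - 56*x^2 - 10*x + 450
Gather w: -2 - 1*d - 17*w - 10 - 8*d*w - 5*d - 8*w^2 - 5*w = -6*d - 8*w^2 + w*(-8*d - 22) - 12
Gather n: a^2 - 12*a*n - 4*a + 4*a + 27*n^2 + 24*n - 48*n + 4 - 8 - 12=a^2 + 27*n^2 + n*(-12*a - 24) - 16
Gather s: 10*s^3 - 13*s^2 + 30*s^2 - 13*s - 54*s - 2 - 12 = 10*s^3 + 17*s^2 - 67*s - 14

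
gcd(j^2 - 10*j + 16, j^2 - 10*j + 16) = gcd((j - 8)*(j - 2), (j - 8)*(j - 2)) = j^2 - 10*j + 16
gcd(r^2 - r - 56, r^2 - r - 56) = r^2 - r - 56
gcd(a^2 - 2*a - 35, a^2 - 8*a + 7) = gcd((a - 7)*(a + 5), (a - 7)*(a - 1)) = a - 7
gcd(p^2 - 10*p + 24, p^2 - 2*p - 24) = p - 6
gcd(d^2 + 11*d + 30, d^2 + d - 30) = d + 6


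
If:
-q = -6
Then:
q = 6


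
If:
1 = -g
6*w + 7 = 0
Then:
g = -1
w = -7/6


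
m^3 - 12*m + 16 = (m - 2)^2*(m + 4)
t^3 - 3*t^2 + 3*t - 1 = (t - 1)^3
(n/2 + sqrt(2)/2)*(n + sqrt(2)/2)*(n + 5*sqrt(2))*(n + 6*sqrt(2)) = n^4/2 + 25*sqrt(2)*n^3/4 + 47*n^2 + 101*sqrt(2)*n/2 + 30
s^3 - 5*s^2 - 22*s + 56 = (s - 7)*(s - 2)*(s + 4)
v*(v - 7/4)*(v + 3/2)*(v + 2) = v^4 + 7*v^3/4 - 25*v^2/8 - 21*v/4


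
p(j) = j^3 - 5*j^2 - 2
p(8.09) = 200.23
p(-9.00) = -1136.00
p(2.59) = -18.17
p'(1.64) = -8.33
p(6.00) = 34.00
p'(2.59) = -5.78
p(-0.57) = -3.81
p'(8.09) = 115.44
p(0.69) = -4.05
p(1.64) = -11.04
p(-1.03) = -8.40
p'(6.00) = 48.00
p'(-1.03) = 13.48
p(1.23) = -7.70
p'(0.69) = -5.47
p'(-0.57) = 6.67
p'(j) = 3*j^2 - 10*j = j*(3*j - 10)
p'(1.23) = -7.76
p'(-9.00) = 333.00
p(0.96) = -5.72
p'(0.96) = -6.84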